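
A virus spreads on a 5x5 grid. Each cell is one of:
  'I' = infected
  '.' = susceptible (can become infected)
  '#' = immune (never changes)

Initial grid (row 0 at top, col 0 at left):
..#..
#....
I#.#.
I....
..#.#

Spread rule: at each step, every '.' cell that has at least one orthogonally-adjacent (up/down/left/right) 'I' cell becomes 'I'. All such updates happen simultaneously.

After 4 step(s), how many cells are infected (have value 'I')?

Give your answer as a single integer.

Answer: 11

Derivation:
Step 0 (initial): 2 infected
Step 1: +2 new -> 4 infected
Step 2: +2 new -> 6 infected
Step 3: +2 new -> 8 infected
Step 4: +3 new -> 11 infected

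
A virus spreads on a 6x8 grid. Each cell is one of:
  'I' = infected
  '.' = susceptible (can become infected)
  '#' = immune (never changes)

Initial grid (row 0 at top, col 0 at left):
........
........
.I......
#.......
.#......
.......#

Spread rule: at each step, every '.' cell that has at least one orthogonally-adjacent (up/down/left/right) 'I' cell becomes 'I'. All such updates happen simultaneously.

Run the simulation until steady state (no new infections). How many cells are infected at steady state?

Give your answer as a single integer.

Step 0 (initial): 1 infected
Step 1: +4 new -> 5 infected
Step 2: +5 new -> 10 infected
Step 3: +6 new -> 16 infected
Step 4: +6 new -> 22 infected
Step 5: +7 new -> 29 infected
Step 6: +7 new -> 36 infected
Step 7: +6 new -> 42 infected
Step 8: +3 new -> 45 infected
Step 9: +0 new -> 45 infected

Answer: 45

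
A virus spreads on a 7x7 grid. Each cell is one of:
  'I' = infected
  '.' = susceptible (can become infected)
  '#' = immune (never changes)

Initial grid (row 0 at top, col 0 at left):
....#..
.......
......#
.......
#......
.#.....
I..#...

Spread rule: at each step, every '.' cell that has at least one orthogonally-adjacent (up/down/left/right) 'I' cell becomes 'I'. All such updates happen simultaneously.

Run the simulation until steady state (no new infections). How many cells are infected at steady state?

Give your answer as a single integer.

Answer: 44

Derivation:
Step 0 (initial): 1 infected
Step 1: +2 new -> 3 infected
Step 2: +1 new -> 4 infected
Step 3: +1 new -> 5 infected
Step 4: +2 new -> 7 infected
Step 5: +4 new -> 11 infected
Step 6: +6 new -> 17 infected
Step 7: +8 new -> 25 infected
Step 8: +8 new -> 33 infected
Step 9: +6 new -> 39 infected
Step 10: +2 new -> 41 infected
Step 11: +2 new -> 43 infected
Step 12: +1 new -> 44 infected
Step 13: +0 new -> 44 infected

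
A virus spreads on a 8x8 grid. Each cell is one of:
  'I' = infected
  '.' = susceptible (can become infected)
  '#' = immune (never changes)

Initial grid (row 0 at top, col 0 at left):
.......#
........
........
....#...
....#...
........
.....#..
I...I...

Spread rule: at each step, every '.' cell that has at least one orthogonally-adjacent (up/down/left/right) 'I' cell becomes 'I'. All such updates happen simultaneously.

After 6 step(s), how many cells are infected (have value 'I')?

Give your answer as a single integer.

Step 0 (initial): 2 infected
Step 1: +5 new -> 7 infected
Step 2: +6 new -> 13 infected
Step 3: +7 new -> 20 infected
Step 4: +7 new -> 27 infected
Step 5: +7 new -> 34 infected
Step 6: +7 new -> 41 infected

Answer: 41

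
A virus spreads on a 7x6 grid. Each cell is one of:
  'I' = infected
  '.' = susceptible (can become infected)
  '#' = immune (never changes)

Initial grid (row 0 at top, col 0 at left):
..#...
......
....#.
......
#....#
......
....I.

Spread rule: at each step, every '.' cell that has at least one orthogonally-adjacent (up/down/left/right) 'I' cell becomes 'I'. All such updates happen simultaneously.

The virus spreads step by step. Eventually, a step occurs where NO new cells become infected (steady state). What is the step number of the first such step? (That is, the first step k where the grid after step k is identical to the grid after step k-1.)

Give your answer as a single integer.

Step 0 (initial): 1 infected
Step 1: +3 new -> 4 infected
Step 2: +4 new -> 8 infected
Step 3: +4 new -> 12 infected
Step 4: +5 new -> 17 infected
Step 5: +5 new -> 22 infected
Step 6: +4 new -> 26 infected
Step 7: +6 new -> 32 infected
Step 8: +3 new -> 35 infected
Step 9: +2 new -> 37 infected
Step 10: +1 new -> 38 infected
Step 11: +0 new -> 38 infected

Answer: 11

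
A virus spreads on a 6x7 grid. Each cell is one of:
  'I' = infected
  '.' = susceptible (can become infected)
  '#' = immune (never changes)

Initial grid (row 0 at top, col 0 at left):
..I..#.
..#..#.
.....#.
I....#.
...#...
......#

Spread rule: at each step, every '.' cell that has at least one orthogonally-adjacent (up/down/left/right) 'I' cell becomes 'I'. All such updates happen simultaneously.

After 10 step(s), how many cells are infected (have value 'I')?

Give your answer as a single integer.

Answer: 34

Derivation:
Step 0 (initial): 2 infected
Step 1: +5 new -> 7 infected
Step 2: +9 new -> 16 infected
Step 3: +6 new -> 22 infected
Step 4: +3 new -> 25 infected
Step 5: +2 new -> 27 infected
Step 6: +2 new -> 29 infected
Step 7: +2 new -> 31 infected
Step 8: +1 new -> 32 infected
Step 9: +1 new -> 33 infected
Step 10: +1 new -> 34 infected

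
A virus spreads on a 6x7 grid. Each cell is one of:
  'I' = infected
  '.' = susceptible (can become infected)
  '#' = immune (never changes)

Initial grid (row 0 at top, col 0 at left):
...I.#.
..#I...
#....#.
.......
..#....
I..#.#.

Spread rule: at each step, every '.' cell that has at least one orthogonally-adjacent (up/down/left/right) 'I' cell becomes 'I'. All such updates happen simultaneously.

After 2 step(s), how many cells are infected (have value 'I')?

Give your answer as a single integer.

Step 0 (initial): 3 infected
Step 1: +6 new -> 9 infected
Step 2: +8 new -> 17 infected

Answer: 17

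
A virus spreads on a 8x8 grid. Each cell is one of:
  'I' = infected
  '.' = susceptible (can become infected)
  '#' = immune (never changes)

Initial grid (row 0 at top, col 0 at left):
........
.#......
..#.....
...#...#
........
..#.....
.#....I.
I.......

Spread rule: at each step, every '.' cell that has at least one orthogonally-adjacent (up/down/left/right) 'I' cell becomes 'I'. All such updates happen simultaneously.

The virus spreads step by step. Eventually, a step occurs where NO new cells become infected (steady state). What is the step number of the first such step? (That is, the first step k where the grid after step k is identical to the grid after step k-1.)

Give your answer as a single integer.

Answer: 10

Derivation:
Step 0 (initial): 2 infected
Step 1: +6 new -> 8 infected
Step 2: +8 new -> 16 infected
Step 3: +10 new -> 26 infected
Step 4: +6 new -> 32 infected
Step 5: +8 new -> 40 infected
Step 6: +7 new -> 47 infected
Step 7: +5 new -> 52 infected
Step 8: +3 new -> 55 infected
Step 9: +3 new -> 58 infected
Step 10: +0 new -> 58 infected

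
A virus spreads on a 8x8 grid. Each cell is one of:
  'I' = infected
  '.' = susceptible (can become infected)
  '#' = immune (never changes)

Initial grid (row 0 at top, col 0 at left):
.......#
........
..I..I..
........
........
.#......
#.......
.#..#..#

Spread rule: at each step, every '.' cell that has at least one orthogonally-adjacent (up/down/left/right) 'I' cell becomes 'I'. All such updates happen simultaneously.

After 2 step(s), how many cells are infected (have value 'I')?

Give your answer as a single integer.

Step 0 (initial): 2 infected
Step 1: +8 new -> 10 infected
Step 2: +14 new -> 24 infected

Answer: 24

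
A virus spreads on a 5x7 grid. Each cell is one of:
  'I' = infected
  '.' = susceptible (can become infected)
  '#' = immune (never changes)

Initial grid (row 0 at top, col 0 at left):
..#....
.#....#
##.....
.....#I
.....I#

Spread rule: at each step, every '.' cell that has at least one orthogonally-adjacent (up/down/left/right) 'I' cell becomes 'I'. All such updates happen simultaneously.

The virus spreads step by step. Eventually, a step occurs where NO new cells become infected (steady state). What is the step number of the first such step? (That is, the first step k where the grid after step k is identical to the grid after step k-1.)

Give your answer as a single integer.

Step 0 (initial): 2 infected
Step 1: +2 new -> 4 infected
Step 2: +3 new -> 7 infected
Step 3: +4 new -> 11 infected
Step 4: +5 new -> 16 infected
Step 5: +6 new -> 22 infected
Step 6: +3 new -> 25 infected
Step 7: +0 new -> 25 infected

Answer: 7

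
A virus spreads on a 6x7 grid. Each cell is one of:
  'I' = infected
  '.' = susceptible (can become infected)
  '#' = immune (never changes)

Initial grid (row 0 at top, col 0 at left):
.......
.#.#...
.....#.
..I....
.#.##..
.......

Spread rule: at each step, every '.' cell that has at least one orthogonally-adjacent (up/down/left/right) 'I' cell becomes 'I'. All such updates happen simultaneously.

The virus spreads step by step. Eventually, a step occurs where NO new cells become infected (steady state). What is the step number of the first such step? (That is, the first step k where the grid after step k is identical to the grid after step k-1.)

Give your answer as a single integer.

Answer: 8

Derivation:
Step 0 (initial): 1 infected
Step 1: +4 new -> 5 infected
Step 2: +6 new -> 11 infected
Step 3: +7 new -> 18 infected
Step 4: +8 new -> 26 infected
Step 5: +6 new -> 32 infected
Step 6: +3 new -> 35 infected
Step 7: +1 new -> 36 infected
Step 8: +0 new -> 36 infected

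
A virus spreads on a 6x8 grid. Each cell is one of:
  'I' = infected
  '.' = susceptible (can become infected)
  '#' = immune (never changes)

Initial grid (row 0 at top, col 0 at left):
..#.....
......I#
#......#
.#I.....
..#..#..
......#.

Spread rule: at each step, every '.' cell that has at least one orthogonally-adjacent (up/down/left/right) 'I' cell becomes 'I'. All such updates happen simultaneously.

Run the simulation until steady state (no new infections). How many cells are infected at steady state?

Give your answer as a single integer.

Answer: 40

Derivation:
Step 0 (initial): 2 infected
Step 1: +5 new -> 7 infected
Step 2: +10 new -> 17 infected
Step 3: +9 new -> 26 infected
Step 4: +6 new -> 32 infected
Step 5: +4 new -> 36 infected
Step 6: +2 new -> 38 infected
Step 7: +1 new -> 39 infected
Step 8: +1 new -> 40 infected
Step 9: +0 new -> 40 infected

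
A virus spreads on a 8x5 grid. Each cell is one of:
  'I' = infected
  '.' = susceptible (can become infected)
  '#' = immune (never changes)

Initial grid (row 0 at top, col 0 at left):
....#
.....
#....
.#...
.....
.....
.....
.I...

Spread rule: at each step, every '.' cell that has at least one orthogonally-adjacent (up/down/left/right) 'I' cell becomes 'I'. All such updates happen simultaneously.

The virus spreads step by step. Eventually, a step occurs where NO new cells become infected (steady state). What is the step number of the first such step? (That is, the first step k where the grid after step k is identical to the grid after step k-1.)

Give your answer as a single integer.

Step 0 (initial): 1 infected
Step 1: +3 new -> 4 infected
Step 2: +4 new -> 8 infected
Step 3: +5 new -> 13 infected
Step 4: +4 new -> 17 infected
Step 5: +4 new -> 21 infected
Step 6: +3 new -> 24 infected
Step 7: +4 new -> 28 infected
Step 8: +4 new -> 32 infected
Step 9: +4 new -> 36 infected
Step 10: +1 new -> 37 infected
Step 11: +0 new -> 37 infected

Answer: 11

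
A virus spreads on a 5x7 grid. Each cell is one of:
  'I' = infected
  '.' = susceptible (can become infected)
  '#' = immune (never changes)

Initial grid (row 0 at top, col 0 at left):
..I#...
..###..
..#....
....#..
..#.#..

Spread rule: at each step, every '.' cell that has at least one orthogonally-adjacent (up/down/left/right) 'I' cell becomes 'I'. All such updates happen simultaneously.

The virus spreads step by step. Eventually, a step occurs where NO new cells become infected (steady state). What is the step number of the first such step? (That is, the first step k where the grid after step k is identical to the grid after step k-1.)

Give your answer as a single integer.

Answer: 13

Derivation:
Step 0 (initial): 1 infected
Step 1: +1 new -> 2 infected
Step 2: +2 new -> 4 infected
Step 3: +2 new -> 6 infected
Step 4: +2 new -> 8 infected
Step 5: +3 new -> 11 infected
Step 6: +2 new -> 13 infected
Step 7: +2 new -> 15 infected
Step 8: +1 new -> 16 infected
Step 9: +1 new -> 17 infected
Step 10: +3 new -> 20 infected
Step 11: +4 new -> 24 infected
Step 12: +3 new -> 27 infected
Step 13: +0 new -> 27 infected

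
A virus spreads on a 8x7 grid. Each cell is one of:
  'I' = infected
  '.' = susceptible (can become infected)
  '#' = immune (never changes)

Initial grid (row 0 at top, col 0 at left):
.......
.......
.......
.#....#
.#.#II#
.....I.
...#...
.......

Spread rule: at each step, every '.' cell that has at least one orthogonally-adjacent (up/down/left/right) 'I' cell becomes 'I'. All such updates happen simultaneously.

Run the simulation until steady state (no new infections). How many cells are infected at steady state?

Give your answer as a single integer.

Step 0 (initial): 3 infected
Step 1: +5 new -> 8 infected
Step 2: +7 new -> 15 infected
Step 3: +8 new -> 23 infected
Step 4: +9 new -> 32 infected
Step 5: +7 new -> 39 infected
Step 6: +6 new -> 45 infected
Step 7: +4 new -> 49 infected
Step 8: +1 new -> 50 infected
Step 9: +0 new -> 50 infected

Answer: 50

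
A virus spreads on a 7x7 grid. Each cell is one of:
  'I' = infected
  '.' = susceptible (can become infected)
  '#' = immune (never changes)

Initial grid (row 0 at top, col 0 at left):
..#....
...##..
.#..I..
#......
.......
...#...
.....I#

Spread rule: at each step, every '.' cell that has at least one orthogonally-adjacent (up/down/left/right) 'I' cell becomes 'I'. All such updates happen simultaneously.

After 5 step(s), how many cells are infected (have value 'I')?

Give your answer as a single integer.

Step 0 (initial): 2 infected
Step 1: +5 new -> 7 infected
Step 2: +10 new -> 17 infected
Step 3: +8 new -> 25 infected
Step 4: +7 new -> 32 infected
Step 5: +6 new -> 38 infected

Answer: 38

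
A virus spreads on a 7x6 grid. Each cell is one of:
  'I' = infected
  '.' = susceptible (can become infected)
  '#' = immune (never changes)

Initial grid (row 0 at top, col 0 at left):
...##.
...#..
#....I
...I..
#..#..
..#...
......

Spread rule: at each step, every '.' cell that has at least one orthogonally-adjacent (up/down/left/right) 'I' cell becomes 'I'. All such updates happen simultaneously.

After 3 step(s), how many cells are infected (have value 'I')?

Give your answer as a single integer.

Answer: 21

Derivation:
Step 0 (initial): 2 infected
Step 1: +6 new -> 8 infected
Step 2: +7 new -> 15 infected
Step 3: +6 new -> 21 infected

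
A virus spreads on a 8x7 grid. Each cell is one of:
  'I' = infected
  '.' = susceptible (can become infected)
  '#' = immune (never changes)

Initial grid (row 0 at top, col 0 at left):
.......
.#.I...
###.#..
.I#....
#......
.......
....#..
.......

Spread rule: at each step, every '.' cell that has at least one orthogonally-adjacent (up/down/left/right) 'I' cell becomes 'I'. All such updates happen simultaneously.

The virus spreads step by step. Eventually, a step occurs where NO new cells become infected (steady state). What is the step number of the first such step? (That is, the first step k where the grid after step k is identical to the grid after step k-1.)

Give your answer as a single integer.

Answer: 10

Derivation:
Step 0 (initial): 2 infected
Step 1: +6 new -> 8 infected
Step 2: +6 new -> 14 infected
Step 3: +9 new -> 23 infected
Step 4: +9 new -> 32 infected
Step 5: +7 new -> 39 infected
Step 6: +3 new -> 42 infected
Step 7: +3 new -> 45 infected
Step 8: +2 new -> 47 infected
Step 9: +1 new -> 48 infected
Step 10: +0 new -> 48 infected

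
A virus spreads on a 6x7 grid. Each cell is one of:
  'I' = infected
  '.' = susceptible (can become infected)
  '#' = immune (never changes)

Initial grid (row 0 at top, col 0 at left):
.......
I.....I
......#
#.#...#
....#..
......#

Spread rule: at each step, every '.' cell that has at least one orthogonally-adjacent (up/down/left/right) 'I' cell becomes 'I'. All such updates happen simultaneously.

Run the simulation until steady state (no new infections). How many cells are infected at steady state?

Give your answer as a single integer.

Step 0 (initial): 2 infected
Step 1: +5 new -> 7 infected
Step 2: +6 new -> 13 infected
Step 3: +7 new -> 20 infected
Step 4: +5 new -> 25 infected
Step 5: +6 new -> 31 infected
Step 6: +4 new -> 35 infected
Step 7: +1 new -> 36 infected
Step 8: +0 new -> 36 infected

Answer: 36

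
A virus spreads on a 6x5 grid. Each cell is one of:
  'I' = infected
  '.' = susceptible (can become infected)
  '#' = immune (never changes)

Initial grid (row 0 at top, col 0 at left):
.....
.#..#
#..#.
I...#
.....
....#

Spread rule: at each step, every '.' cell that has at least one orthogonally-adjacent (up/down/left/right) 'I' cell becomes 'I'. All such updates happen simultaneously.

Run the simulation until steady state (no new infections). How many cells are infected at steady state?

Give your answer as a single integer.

Answer: 23

Derivation:
Step 0 (initial): 1 infected
Step 1: +2 new -> 3 infected
Step 2: +4 new -> 7 infected
Step 3: +4 new -> 11 infected
Step 4: +3 new -> 14 infected
Step 5: +4 new -> 18 infected
Step 6: +2 new -> 20 infected
Step 7: +2 new -> 22 infected
Step 8: +1 new -> 23 infected
Step 9: +0 new -> 23 infected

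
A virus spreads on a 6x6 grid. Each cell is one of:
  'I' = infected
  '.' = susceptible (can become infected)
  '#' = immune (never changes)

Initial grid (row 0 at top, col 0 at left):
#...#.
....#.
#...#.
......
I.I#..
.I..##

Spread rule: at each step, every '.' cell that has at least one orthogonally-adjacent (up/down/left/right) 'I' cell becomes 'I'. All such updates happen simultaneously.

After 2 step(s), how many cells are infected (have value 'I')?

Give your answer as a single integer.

Answer: 12

Derivation:
Step 0 (initial): 3 infected
Step 1: +5 new -> 8 infected
Step 2: +4 new -> 12 infected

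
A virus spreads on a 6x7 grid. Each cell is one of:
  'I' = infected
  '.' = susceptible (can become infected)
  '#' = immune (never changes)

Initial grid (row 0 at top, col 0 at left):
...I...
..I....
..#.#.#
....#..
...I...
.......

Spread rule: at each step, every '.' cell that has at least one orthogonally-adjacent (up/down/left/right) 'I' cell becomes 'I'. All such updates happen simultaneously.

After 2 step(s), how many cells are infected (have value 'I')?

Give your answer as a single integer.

Step 0 (initial): 3 infected
Step 1: +8 new -> 11 infected
Step 2: +11 new -> 22 infected

Answer: 22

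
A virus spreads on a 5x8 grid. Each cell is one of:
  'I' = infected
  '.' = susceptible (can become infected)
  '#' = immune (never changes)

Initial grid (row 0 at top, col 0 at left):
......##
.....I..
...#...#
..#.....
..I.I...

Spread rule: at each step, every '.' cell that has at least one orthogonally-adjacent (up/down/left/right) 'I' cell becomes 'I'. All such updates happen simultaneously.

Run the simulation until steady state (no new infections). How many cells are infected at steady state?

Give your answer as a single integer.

Answer: 35

Derivation:
Step 0 (initial): 3 infected
Step 1: +8 new -> 11 infected
Step 2: +10 new -> 21 infected
Step 3: +6 new -> 27 infected
Step 4: +5 new -> 32 infected
Step 5: +2 new -> 34 infected
Step 6: +1 new -> 35 infected
Step 7: +0 new -> 35 infected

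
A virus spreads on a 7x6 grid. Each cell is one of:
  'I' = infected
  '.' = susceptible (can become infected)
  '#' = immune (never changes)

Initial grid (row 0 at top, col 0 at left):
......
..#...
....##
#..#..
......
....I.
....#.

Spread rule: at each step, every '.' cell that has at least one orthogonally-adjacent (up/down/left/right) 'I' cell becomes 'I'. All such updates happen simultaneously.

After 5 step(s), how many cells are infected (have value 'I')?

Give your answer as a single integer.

Step 0 (initial): 1 infected
Step 1: +3 new -> 4 infected
Step 2: +6 new -> 10 infected
Step 3: +4 new -> 14 infected
Step 4: +4 new -> 18 infected
Step 5: +4 new -> 22 infected

Answer: 22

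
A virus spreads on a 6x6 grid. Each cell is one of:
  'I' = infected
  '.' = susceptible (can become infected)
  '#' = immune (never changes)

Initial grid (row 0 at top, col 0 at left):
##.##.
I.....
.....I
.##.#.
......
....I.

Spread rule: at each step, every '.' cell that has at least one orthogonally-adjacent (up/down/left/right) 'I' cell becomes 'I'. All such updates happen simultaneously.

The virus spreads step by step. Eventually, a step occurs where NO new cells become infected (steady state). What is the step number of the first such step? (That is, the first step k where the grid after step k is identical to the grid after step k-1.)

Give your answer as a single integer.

Step 0 (initial): 3 infected
Step 1: +8 new -> 11 infected
Step 2: +9 new -> 20 infected
Step 3: +7 new -> 27 infected
Step 4: +2 new -> 29 infected
Step 5: +0 new -> 29 infected

Answer: 5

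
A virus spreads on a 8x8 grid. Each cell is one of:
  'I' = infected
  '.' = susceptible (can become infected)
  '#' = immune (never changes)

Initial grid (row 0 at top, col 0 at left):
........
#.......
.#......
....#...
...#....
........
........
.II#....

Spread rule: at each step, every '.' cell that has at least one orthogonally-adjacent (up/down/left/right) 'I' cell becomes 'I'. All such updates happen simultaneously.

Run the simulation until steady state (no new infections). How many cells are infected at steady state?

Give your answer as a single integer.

Answer: 59

Derivation:
Step 0 (initial): 2 infected
Step 1: +3 new -> 5 infected
Step 2: +4 new -> 9 infected
Step 3: +5 new -> 14 infected
Step 4: +6 new -> 20 infected
Step 5: +7 new -> 27 infected
Step 6: +7 new -> 34 infected
Step 7: +8 new -> 42 infected
Step 8: +6 new -> 48 infected
Step 9: +5 new -> 53 infected
Step 10: +3 new -> 56 infected
Step 11: +2 new -> 58 infected
Step 12: +1 new -> 59 infected
Step 13: +0 new -> 59 infected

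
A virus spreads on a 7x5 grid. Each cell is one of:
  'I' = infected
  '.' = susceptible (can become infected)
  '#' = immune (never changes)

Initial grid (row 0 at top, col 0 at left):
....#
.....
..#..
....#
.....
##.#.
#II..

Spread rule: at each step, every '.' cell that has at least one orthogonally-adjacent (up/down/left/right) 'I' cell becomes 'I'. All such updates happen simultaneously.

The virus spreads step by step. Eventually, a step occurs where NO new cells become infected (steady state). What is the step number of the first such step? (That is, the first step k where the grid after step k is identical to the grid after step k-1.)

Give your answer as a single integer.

Step 0 (initial): 2 infected
Step 1: +2 new -> 4 infected
Step 2: +2 new -> 6 infected
Step 3: +4 new -> 10 infected
Step 4: +4 new -> 14 infected
Step 5: +3 new -> 17 infected
Step 6: +4 new -> 21 infected
Step 7: +5 new -> 26 infected
Step 8: +2 new -> 28 infected
Step 9: +0 new -> 28 infected

Answer: 9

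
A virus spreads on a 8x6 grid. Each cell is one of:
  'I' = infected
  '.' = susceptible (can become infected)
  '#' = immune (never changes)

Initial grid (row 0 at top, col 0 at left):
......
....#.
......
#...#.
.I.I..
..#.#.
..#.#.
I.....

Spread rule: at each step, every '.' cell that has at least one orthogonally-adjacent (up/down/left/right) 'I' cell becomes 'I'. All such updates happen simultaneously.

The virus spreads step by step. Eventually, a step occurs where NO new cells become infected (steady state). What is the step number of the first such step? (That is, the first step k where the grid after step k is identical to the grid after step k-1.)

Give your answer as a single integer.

Step 0 (initial): 3 infected
Step 1: +9 new -> 12 infected
Step 2: +8 new -> 20 infected
Step 3: +8 new -> 28 infected
Step 4: +7 new -> 35 infected
Step 5: +5 new -> 40 infected
Step 6: +1 new -> 41 infected
Step 7: +0 new -> 41 infected

Answer: 7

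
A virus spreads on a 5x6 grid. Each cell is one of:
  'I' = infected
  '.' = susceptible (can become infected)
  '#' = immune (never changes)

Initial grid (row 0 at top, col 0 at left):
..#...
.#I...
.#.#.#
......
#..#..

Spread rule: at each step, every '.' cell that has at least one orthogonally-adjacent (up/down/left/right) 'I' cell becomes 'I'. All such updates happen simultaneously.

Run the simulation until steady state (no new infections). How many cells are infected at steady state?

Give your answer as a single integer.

Answer: 23

Derivation:
Step 0 (initial): 1 infected
Step 1: +2 new -> 3 infected
Step 2: +3 new -> 6 infected
Step 3: +6 new -> 12 infected
Step 4: +4 new -> 16 infected
Step 5: +3 new -> 19 infected
Step 6: +2 new -> 21 infected
Step 7: +1 new -> 22 infected
Step 8: +1 new -> 23 infected
Step 9: +0 new -> 23 infected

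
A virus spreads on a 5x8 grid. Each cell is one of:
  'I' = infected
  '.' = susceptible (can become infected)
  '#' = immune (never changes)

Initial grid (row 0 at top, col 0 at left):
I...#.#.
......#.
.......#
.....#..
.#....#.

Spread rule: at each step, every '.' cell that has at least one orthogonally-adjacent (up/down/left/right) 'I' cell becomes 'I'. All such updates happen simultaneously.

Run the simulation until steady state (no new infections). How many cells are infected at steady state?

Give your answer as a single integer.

Answer: 31

Derivation:
Step 0 (initial): 1 infected
Step 1: +2 new -> 3 infected
Step 2: +3 new -> 6 infected
Step 3: +4 new -> 10 infected
Step 4: +4 new -> 14 infected
Step 5: +3 new -> 17 infected
Step 6: +4 new -> 21 infected
Step 7: +4 new -> 25 infected
Step 8: +2 new -> 27 infected
Step 9: +2 new -> 29 infected
Step 10: +1 new -> 30 infected
Step 11: +1 new -> 31 infected
Step 12: +0 new -> 31 infected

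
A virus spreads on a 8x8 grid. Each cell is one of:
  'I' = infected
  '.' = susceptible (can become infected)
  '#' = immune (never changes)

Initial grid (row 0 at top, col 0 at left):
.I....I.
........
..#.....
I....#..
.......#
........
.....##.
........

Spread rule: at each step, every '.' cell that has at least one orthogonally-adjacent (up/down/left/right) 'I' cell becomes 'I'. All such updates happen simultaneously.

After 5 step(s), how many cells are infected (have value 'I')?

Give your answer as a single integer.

Step 0 (initial): 3 infected
Step 1: +9 new -> 12 infected
Step 2: +11 new -> 23 infected
Step 3: +9 new -> 32 infected
Step 4: +9 new -> 41 infected
Step 5: +6 new -> 47 infected

Answer: 47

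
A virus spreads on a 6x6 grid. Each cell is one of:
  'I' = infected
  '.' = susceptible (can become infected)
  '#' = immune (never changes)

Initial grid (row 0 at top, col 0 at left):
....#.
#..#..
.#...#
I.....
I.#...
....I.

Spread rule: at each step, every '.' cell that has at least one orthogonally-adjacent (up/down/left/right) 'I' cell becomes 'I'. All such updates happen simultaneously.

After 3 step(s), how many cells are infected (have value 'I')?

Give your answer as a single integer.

Answer: 20

Derivation:
Step 0 (initial): 3 infected
Step 1: +7 new -> 10 infected
Step 2: +6 new -> 16 infected
Step 3: +4 new -> 20 infected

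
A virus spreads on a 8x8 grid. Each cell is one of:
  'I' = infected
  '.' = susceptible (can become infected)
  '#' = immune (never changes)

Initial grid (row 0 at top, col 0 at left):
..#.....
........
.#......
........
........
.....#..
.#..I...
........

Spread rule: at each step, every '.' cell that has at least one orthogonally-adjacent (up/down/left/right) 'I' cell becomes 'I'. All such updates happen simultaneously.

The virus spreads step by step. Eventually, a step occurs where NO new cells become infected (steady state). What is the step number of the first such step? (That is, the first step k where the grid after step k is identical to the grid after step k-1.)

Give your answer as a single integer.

Answer: 11

Derivation:
Step 0 (initial): 1 infected
Step 1: +4 new -> 5 infected
Step 2: +6 new -> 11 infected
Step 3: +8 new -> 19 infected
Step 4: +9 new -> 28 infected
Step 5: +9 new -> 37 infected
Step 6: +9 new -> 46 infected
Step 7: +6 new -> 52 infected
Step 8: +4 new -> 56 infected
Step 9: +3 new -> 59 infected
Step 10: +1 new -> 60 infected
Step 11: +0 new -> 60 infected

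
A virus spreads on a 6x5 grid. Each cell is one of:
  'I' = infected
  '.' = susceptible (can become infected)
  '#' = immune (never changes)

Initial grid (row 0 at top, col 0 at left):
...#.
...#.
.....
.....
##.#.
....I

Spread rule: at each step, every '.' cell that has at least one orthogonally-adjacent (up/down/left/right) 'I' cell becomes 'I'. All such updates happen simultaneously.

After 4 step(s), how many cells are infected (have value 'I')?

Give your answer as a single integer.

Step 0 (initial): 1 infected
Step 1: +2 new -> 3 infected
Step 2: +2 new -> 5 infected
Step 3: +4 new -> 9 infected
Step 4: +4 new -> 13 infected

Answer: 13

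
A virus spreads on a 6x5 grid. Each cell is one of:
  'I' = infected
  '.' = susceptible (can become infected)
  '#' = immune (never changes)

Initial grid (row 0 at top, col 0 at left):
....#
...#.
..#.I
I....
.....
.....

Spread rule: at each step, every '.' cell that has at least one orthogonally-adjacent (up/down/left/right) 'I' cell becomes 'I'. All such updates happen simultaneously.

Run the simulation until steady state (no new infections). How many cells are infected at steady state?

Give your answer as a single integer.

Answer: 27

Derivation:
Step 0 (initial): 2 infected
Step 1: +6 new -> 8 infected
Step 2: +7 new -> 15 infected
Step 3: +6 new -> 21 infected
Step 4: +4 new -> 25 infected
Step 5: +1 new -> 26 infected
Step 6: +1 new -> 27 infected
Step 7: +0 new -> 27 infected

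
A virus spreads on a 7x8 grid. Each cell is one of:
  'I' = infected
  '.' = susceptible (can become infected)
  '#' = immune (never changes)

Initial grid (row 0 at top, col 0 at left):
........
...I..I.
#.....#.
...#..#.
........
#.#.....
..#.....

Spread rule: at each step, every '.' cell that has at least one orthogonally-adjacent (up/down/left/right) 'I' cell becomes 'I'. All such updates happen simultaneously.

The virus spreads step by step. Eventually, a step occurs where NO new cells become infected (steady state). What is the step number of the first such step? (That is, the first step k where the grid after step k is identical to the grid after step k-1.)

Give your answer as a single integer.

Answer: 9

Derivation:
Step 0 (initial): 2 infected
Step 1: +7 new -> 9 infected
Step 2: +9 new -> 18 infected
Step 3: +7 new -> 25 infected
Step 4: +6 new -> 31 infected
Step 5: +7 new -> 38 infected
Step 6: +7 new -> 45 infected
Step 7: +3 new -> 48 infected
Step 8: +1 new -> 49 infected
Step 9: +0 new -> 49 infected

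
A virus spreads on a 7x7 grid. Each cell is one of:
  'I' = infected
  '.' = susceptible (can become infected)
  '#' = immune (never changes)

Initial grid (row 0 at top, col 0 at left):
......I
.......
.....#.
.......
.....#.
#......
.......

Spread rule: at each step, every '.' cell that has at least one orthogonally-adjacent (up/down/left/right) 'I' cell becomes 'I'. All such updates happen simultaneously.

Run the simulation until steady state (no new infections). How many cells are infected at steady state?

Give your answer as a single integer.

Answer: 46

Derivation:
Step 0 (initial): 1 infected
Step 1: +2 new -> 3 infected
Step 2: +3 new -> 6 infected
Step 3: +3 new -> 9 infected
Step 4: +5 new -> 14 infected
Step 5: +5 new -> 19 infected
Step 6: +7 new -> 26 infected
Step 7: +6 new -> 32 infected
Step 8: +5 new -> 37 infected
Step 9: +4 new -> 41 infected
Step 10: +3 new -> 44 infected
Step 11: +1 new -> 45 infected
Step 12: +1 new -> 46 infected
Step 13: +0 new -> 46 infected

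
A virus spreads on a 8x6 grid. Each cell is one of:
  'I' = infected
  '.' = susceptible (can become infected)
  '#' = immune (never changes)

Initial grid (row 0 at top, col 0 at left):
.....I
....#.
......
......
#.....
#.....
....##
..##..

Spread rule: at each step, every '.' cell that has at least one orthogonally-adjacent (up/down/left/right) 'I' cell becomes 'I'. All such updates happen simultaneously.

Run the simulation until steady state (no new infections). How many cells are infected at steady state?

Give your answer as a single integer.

Step 0 (initial): 1 infected
Step 1: +2 new -> 3 infected
Step 2: +2 new -> 5 infected
Step 3: +4 new -> 9 infected
Step 4: +5 new -> 14 infected
Step 5: +6 new -> 20 infected
Step 6: +5 new -> 25 infected
Step 7: +4 new -> 29 infected
Step 8: +4 new -> 33 infected
Step 9: +2 new -> 35 infected
Step 10: +1 new -> 36 infected
Step 11: +2 new -> 38 infected
Step 12: +1 new -> 39 infected
Step 13: +0 new -> 39 infected

Answer: 39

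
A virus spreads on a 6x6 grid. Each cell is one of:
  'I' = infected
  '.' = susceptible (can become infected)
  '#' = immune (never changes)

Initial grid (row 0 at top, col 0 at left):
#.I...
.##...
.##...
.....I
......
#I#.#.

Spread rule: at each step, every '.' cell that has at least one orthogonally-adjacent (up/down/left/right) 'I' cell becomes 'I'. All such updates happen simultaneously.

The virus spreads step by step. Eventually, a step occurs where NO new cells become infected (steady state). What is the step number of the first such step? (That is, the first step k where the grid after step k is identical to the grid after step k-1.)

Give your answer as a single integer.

Answer: 6

Derivation:
Step 0 (initial): 3 infected
Step 1: +6 new -> 9 infected
Step 2: +10 new -> 19 infected
Step 3: +6 new -> 25 infected
Step 4: +2 new -> 27 infected
Step 5: +1 new -> 28 infected
Step 6: +0 new -> 28 infected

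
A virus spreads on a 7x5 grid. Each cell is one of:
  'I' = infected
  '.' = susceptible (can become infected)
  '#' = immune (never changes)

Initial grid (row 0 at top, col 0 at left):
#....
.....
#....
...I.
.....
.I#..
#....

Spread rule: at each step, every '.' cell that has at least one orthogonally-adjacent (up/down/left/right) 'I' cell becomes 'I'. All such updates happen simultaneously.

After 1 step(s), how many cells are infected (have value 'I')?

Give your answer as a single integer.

Answer: 9

Derivation:
Step 0 (initial): 2 infected
Step 1: +7 new -> 9 infected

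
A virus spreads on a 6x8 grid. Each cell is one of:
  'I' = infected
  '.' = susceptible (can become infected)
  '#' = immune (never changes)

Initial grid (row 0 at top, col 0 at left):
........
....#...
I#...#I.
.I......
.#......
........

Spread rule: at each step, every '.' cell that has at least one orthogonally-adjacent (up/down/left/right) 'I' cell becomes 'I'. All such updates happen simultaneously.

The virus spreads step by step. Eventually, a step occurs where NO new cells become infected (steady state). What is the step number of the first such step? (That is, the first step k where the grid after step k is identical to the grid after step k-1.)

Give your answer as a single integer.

Step 0 (initial): 3 infected
Step 1: +6 new -> 9 infected
Step 2: +12 new -> 21 infected
Step 3: +12 new -> 33 infected
Step 4: +9 new -> 42 infected
Step 5: +2 new -> 44 infected
Step 6: +0 new -> 44 infected

Answer: 6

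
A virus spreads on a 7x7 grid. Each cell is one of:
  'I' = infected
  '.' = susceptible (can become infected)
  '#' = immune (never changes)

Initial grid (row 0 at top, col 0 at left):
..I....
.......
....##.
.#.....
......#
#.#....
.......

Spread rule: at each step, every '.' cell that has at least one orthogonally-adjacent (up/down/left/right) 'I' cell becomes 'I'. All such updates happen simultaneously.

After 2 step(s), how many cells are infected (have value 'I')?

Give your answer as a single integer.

Answer: 9

Derivation:
Step 0 (initial): 1 infected
Step 1: +3 new -> 4 infected
Step 2: +5 new -> 9 infected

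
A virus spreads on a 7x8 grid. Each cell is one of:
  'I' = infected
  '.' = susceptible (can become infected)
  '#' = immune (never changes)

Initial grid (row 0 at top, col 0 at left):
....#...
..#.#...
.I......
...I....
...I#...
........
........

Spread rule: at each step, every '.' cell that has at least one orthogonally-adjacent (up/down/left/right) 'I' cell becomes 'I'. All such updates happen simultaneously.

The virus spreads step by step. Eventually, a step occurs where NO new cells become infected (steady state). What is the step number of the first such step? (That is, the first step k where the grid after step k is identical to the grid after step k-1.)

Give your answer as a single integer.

Answer: 8

Derivation:
Step 0 (initial): 3 infected
Step 1: +9 new -> 12 infected
Step 2: +10 new -> 22 infected
Step 3: +11 new -> 33 infected
Step 4: +8 new -> 41 infected
Step 5: +7 new -> 48 infected
Step 6: +3 new -> 51 infected
Step 7: +1 new -> 52 infected
Step 8: +0 new -> 52 infected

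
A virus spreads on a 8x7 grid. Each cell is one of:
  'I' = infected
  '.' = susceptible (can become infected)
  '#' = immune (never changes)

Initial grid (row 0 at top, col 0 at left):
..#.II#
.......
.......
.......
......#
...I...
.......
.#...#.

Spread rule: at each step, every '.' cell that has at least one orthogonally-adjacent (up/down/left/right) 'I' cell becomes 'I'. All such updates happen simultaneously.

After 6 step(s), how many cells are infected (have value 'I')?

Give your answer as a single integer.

Answer: 51

Derivation:
Step 0 (initial): 3 infected
Step 1: +7 new -> 10 infected
Step 2: +12 new -> 22 infected
Step 3: +14 new -> 36 infected
Step 4: +7 new -> 43 infected
Step 5: +6 new -> 49 infected
Step 6: +2 new -> 51 infected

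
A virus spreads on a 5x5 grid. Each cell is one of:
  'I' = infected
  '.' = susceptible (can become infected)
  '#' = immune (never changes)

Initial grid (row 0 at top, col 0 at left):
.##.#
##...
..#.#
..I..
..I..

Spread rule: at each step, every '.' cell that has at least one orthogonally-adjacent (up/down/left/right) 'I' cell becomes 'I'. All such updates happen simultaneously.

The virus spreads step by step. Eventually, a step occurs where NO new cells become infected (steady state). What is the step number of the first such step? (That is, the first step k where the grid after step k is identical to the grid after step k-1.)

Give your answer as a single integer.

Answer: 5

Derivation:
Step 0 (initial): 2 infected
Step 1: +4 new -> 6 infected
Step 2: +6 new -> 12 infected
Step 3: +2 new -> 14 infected
Step 4: +3 new -> 17 infected
Step 5: +0 new -> 17 infected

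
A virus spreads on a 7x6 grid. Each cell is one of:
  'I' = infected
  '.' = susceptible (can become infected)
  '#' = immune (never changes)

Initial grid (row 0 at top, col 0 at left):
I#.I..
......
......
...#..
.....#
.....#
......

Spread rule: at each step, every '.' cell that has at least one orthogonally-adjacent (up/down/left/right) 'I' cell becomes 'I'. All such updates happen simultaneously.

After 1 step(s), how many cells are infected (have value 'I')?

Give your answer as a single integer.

Answer: 6

Derivation:
Step 0 (initial): 2 infected
Step 1: +4 new -> 6 infected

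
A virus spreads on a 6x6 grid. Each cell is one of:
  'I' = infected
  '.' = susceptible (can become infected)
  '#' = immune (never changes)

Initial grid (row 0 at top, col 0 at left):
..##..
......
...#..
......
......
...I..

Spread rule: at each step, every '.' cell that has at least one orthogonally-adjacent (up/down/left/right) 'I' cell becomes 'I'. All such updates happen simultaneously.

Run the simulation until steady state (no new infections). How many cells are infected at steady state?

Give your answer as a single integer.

Answer: 33

Derivation:
Step 0 (initial): 1 infected
Step 1: +3 new -> 4 infected
Step 2: +5 new -> 9 infected
Step 3: +5 new -> 14 infected
Step 4: +5 new -> 19 infected
Step 5: +5 new -> 24 infected
Step 6: +5 new -> 29 infected
Step 7: +3 new -> 32 infected
Step 8: +1 new -> 33 infected
Step 9: +0 new -> 33 infected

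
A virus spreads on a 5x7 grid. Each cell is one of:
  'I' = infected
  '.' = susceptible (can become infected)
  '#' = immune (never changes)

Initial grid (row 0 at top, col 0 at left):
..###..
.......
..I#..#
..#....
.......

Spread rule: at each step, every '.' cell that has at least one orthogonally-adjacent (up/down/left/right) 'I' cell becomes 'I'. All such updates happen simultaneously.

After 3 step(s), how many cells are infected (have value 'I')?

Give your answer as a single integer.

Step 0 (initial): 1 infected
Step 1: +2 new -> 3 infected
Step 2: +4 new -> 7 infected
Step 3: +5 new -> 12 infected

Answer: 12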